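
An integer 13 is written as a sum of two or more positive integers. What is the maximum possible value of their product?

Fill prod[k] for k=2..13: at each k try every first piece i and multiply by the better of (k−i) uncut or prod[k−i].
prod[2] = 1·max(1,0) = 1·1 = 1
prod[3] = 1·max(2,1) = 1·2 = 2
prod[4] = 2·max(2,1) = 2·2 = 4
prod[5] = 2·max(3,2) = 2·3 = 6
prod[6] = 3·max(3,2) = 3·3 = 9
prod[7] = 2·max(5,6) = 2·6 = 12
prod[8] = 2·max(6,9) = 2·9 = 18
prod[9] = 3·max(6,9) = 3·9 = 27
prod[10] = 2·max(8,18) = 2·18 = 36
prod[11] = 2·max(9,27) = 2·27 = 54
prod[12] = 3·max(9,27) = 3·27 = 81
prod[13] = 2·max(11,54) = 2·54 = 108
One optimal split: 3 + 3 + 3 + 2 + 2; product 3·3·3·2·2 = 108.

108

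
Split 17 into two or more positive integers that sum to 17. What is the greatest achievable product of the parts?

Fill prod[k] for k=2..17: at each k try every first piece i and multiply by the better of (k−i) uncut or prod[k−i].
prod[2] = 1×max(1,0) = 1×1 = 1
prod[3] = 1×max(2,1) = 1×2 = 2
prod[4] = 2×max(2,1) = 2×2 = 4
prod[5] = 2×max(3,2) = 2×3 = 6
prod[6] = 3×max(3,2) = 3×3 = 9
prod[7] = 2×max(5,6) = 2×6 = 12
prod[8] = 2×max(6,9) = 2×9 = 18
prod[9] = 3×max(6,9) = 3×9 = 27
prod[10] = 2×max(8,18) = 2×18 = 36
prod[11] = 2×max(9,27) = 2×27 = 54
prod[12] = 3×max(9,27) = 3×27 = 81
prod[13] = 2×max(11,54) = 2×54 = 108
prod[14] = 2×max(12,81) = 2×81 = 162
prod[15] = 3×max(12,81) = 3×81 = 243
prod[16] = 2×max(14,162) = 2×162 = 324
prod[17] = 2×max(15,243) = 2×243 = 486
One optimal split: 3 + 3 + 3 + 3 + 3 + 2; product 3×3×3×3×3×2 = 486.

486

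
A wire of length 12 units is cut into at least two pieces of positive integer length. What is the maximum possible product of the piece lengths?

81

Let prod[k] be the best product for length k (with at least one cut). For each first piece i, the rest contributes max(k−i, prod[k−i]).
prod[2] = 1×max(1,0) = 1×1 = 1
prod[3] = max(1×2, 2×1) = 2
prod[4] = max(1×3, 2×2, 3×1) = 4
prod[5] = max(1×4, 2×3, 3×2, 4×1) = 6
prod[6] = max(1×6, 2×4, 3×3, 4×2, 5×1) = 9
prod[7] = max(1×9, 2×6, 3×4, 4×3, 5×2, 6×1) = 12
prod[8] = max(1×12, 2×9, 3×6, …, 6×2, 7×1) = 18
prod[9] = max(1×18, 2×12, 3×9, …, 7×2, 8×1) = 27
prod[10] = max(1×27, 2×18, 3×12, …, 8×2, 9×1) = 36
prod[11] = max(1×36, 2×27, 3×18, …, 9×2, 10×1) = 54
prod[12] = max(1×54, 2×36, 3×27, …, 10×2, 11×1) = 81
One optimal split: 3 + 3 + 3 + 3; product 3×3×3×3 = 81.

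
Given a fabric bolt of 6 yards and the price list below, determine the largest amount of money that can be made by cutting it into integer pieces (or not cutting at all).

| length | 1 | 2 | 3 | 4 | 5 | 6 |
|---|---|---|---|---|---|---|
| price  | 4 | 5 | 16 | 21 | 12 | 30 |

Let v[k] be the best obtainable value from length k. For each k, try every first piece i and keep the best of price[i] + v[k−i].
v[1] = 4
v[2] = max(4+4, 5+0) = 8
v[3] = max(4+8, 5+4, 16+0) = 16
v[4] = max(4+16, 5+8, 16+4, 21+0) = 21
v[5] = max(4+21, 5+16, 16+8, 21+4, 12+0) = 25
v[6] = max(4+25, 5+21, 16+16, 21+8, 12+4, 30+0) = 32
One optimal cutting: 3 + 3 → $16 + $16 = $32.

32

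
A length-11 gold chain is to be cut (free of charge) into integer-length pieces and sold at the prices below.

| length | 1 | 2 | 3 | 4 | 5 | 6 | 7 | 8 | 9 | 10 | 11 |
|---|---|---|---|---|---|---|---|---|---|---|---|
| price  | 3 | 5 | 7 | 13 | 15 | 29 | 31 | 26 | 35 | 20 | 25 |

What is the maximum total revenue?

Let v[k] be the best obtainable value from length k. For each k, try every first piece i and keep the best of price[i] + v[k−i].
v[1] = 3
v[2] = max(3+3, 5+0) = 6
v[3] = max(3+6, 5+3, 7+0) = 9
v[4] = max(3+9, 5+6, 7+3, 13+0) = 13
v[5] = max(3+13, 5+9, 7+6, 13+3, 15+0) = 16
v[6] = max(3+16, 5+13, 7+9, 13+6, 15+3, 29+0) = 29
v[7] = max(3+29, 5+16, 7+13, …, 29+3, 31+0) = 32
v[8] = max(3+32, 5+29, 7+16, …, 31+3, 26+0) = 35
v[9] = max(3+35, 5+32, 7+29, …, 26+3, 35+0) = 38
v[10] = max(3+38, 5+35, 7+32, …, 35+3, 20+0) = 42
v[11] = max(3+42, 5+38, 7+35, …, 20+3, 25+0) = 45
One optimal cutting: 6 + 4 + 1 → $29 + $13 + $3 = $45.

45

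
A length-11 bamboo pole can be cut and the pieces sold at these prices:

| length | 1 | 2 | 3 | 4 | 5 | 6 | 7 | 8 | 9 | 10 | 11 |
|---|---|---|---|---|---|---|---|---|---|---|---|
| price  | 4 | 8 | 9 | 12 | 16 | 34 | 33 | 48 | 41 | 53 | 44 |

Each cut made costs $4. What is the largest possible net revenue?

Consider every possible first cut. v[k] is the best of p[i]+v[k−i] over all sellable i≤k, charging 4 whenever i<k.
v[1] = 4
v[2] = max(4+4-4, 8+0) = 8
v[3] = max(4+8-4, 8+4-4, 9+0) = 9
v[4] = max(4+9-4, 8+8-4, 9+4-4, 12+0) = 12
v[5] = max(4+12-4, 8+9-4, 9+8-4, 12+4-4, 16+0) = 16
v[6] = max(4+16-4, 8+12-4, 9+9-4, 12+8-4, 16+4-4, 34+0) = 34
v[7] = max(4+34-4, 8+16-4, 9+12-4, …, 34+4-4, 33+0) = 34
v[8] = max(4+34-4, 8+34-4, 9+16-4, …, 33+4-4, 48+0) = 48
v[9] = max(4+48-4, 8+34-4, 9+34-4, …, 48+4-4, 41+0) = 48
v[10] = max(4+48-4, 8+48-4, 9+34-4, …, 41+4-4, 53+0) = 53
v[11] = max(4+53-4, 8+48-4, 9+48-4, …, 53+4-4, 44+0) = 53
One optimal plan: pieces 10 + 1 (1 cut) → $57 − $4 = $53.

53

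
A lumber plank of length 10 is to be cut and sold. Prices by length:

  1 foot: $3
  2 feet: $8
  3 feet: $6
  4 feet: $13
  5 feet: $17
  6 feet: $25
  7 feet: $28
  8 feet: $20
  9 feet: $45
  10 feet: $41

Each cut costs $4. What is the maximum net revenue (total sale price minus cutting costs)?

Consider every possible first cut. v[k] is the best of p[i]+v[k−i] over all sellable i≤k, charging 4 whenever i<k.
v[1] = 3
v[2] = max(3+3-4, 8+0) = 8
v[3] = max(3+8-4, 8+3-4, 6+0) = 7
v[4] = max(3+7-4, 8+8-4, 6+3-4, 13+0) = 13
v[5] = max(3+13-4, 8+7-4, 6+8-4, 13+3-4, 17+0) = 17
v[6] = max(3+17-4, 8+13-4, 6+7-4, 13+8-4, 17+3-4, 25+0) = 25
v[7] = max(3+25-4, 8+17-4, 6+13-4, …, 25+3-4, 28+0) = 28
v[8] = max(3+28-4, 8+25-4, 6+17-4, …, 28+3-4, 20+0) = 29
v[9] = max(3+29-4, 8+28-4, 6+25-4, …, 20+3-4, 45+0) = 45
v[10] = max(3+45-4, 8+29-4, 6+28-4, …, 45+3-4, 41+0) = 44
One optimal plan: pieces 9 + 1 (1 cut) → $48 − $4 = $44.

44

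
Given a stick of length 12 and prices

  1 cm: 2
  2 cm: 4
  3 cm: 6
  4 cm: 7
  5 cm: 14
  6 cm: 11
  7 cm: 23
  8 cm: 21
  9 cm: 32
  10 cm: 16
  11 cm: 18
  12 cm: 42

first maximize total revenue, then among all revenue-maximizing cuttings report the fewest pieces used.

Let r[k] be the best obtainable value from length k. For each k, try every first piece i and keep the best of price[i] + r[k−i].
r[1] = 2
r[2] = 4  (first piece 1, then r[1]=2)
r[3] = 6  (first piece 1, then r[2]=4)
r[4] = 8  (first piece 1, then r[3]=6)
r[5] = 14
r[6] = 16  (first piece 1, then r[5]=14)
r[7] = 23
r[8] = 25  (first piece 1, then r[7]=23)
r[9] = 32
r[10] = 34  (first piece 1, then r[9]=32)
r[11] = 36  (first piece 1, then r[10]=34)
r[12] = 42
Maximum revenue is 42.
Now minimize piece count subject to staying optimal: for each k, pieces[k] = 1 + min over i with p[i]+r[k−i]=r[k] of pieces[k−i].
pieces[9] = 1
pieces[10] = 2
pieces[11] = 2
pieces[12] = 1

1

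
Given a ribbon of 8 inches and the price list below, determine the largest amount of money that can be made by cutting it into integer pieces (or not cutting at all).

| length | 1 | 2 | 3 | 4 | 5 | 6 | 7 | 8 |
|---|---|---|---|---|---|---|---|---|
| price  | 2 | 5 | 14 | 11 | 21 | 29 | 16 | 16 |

35

Consider every possible first cut. v[k] is the best of p[i]+v[k−i] over all sellable i≤k.
v[1] = 2
v[2] = max(2+2, 5+0) = 5
v[3] = max(2+5, 5+2, 14+0) = 14
v[4] = max(2+14, 5+5, 14+2, 11+0) = 16
v[5] = max(2+16, 5+14, 14+5, 11+2, 21+0) = 21
v[6] = max(2+21, 5+16, 14+14, 11+5, 21+2, 29+0) = 29
v[7] = max(2+29, 5+21, 14+16, …, 29+2, 16+0) = 31
v[8] = max(2+31, 5+29, 14+21, …, 16+2, 16+0) = 35
One optimal cutting: 5 + 3 → ¢21 + ¢14 = ¢35.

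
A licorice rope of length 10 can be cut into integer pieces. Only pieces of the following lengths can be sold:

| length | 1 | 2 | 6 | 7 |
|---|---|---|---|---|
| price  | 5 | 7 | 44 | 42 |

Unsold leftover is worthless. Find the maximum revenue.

64

Consider every possible first cut. r[k] is the best of p[i]+r[k−i] over all sellable i≤k.
r[1] = 5
r[2] = 10  (first piece 1, then r[1]=5)
r[3] = 15  (first piece 1, then r[2]=10)
r[4] = 20  (first piece 1, then r[3]=15)
r[5] = 25  (first piece 1, then r[4]=20)
r[6] = 44
r[7] = 49  (first piece 1, then r[6]=44)
r[8] = 54  (first piece 1, then r[7]=49)
r[9] = 59  (first piece 1, then r[8]=54)
r[10] = 64  (first piece 1, then r[9]=59)
One optimal cutting: 6 + 1 + 1 + 1 + 1 → ¢64.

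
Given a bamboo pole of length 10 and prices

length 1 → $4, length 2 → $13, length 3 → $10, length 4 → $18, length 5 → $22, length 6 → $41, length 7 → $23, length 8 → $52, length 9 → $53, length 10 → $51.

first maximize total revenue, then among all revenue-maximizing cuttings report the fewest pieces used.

Build r[k] bottom-up: r[k] = max over allowed piece i of (p[i] + r[k−i]).
r[1] = 4
r[2] = max(4+4, 13+0) = 13
r[3] = max(4+13, 13+4, 10+0) = 17
r[4] = max(4+17, 13+13, 10+4, 18+0) = 26
r[5] = max(4+26, 13+17, 10+13, 18+4, 22+0) = 30
r[6] = max(4+30, 13+26, 10+17, 18+13, 22+4, 41+0) = 41
r[7] = max(4+41, 13+30, 10+26, …, 41+4, 23+0) = 45
r[8] = max(4+45, 13+41, 10+30, …, 23+4, 52+0) = 54
r[9] = max(4+54, 13+45, 10+41, …, 52+4, 53+0) = 58
r[10] = max(4+58, 13+54, 10+45, …, 53+4, 51+0) = 67
Maximum revenue is $67.
Now minimize piece count subject to staying optimal: for each k, pieces[k] = 1 + min over i with p[i]+r[k−i]=r[k] of pieces[k−i].
pieces[7] = 2
pieces[8] = 2
pieces[9] = 3
pieces[10] = 3

3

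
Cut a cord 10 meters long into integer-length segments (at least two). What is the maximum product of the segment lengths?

36

Define m[k] = max over 1≤i<k of i · max(k−i, m[k−i]); the inner max lets the remainder stay uncut if that's better.
m[2] = 1×max(1,0) = 1×1 = 1
m[3] = max(1×2, 2×1) = 2
m[4] = max(1×3, 2×2, 3×1) = 4
m[5] = max(1×4, 2×3, 3×2, 4×1) = 6
m[6] = max(1×6, 2×4, 3×3, 4×2, 5×1) = 9
m[7] = max(1×9, 2×6, 3×4, 4×3, 5×2, 6×1) = 12
m[8] = max(1×12, 2×9, 3×6, …, 6×2, 7×1) = 18
m[9] = max(1×18, 2×12, 3×9, …, 7×2, 8×1) = 27
m[10] = max(1×27, 2×18, 3×12, …, 8×2, 9×1) = 36
One optimal split: 3 + 3 + 2 + 2; product 3×3×2×2 = 36.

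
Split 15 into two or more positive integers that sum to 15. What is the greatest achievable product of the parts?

243

Define m[k] = max over 1≤i<k of i · max(k−i, m[k−i]); the inner max lets the remainder stay uncut if that's better.
m[2] = 1×max(1,0) = 1×1 = 1
m[3] = max(1×2, 2×1) = 2
m[4] = max(1×3, 2×2, 3×1) = 4
m[5] = max(1×4, 2×3, 3×2, 4×1) = 6
m[6] = max(1×6, 2×4, 3×3, 4×2, 5×1) = 9
m[7] = max(1×9, 2×6, 3×4, 4×3, 5×2, 6×1) = 12
m[8] = max(1×12, 2×9, 3×6, …, 6×2, 7×1) = 18
m[9] = max(1×18, 2×12, 3×9, …, 7×2, 8×1) = 27
m[10] = max(1×27, 2×18, 3×12, …, 8×2, 9×1) = 36
m[11] = max(1×36, 2×27, 3×18, …, 9×2, 10×1) = 54
m[12] = max(1×54, 2×36, 3×27, …, 10×2, 11×1) = 81
m[13] = max(1×81, 2×54, 3×36, …, 11×2, 12×1) = 108
m[14] = max(1×108, 2×81, 3×54, …, 12×2, 13×1) = 162
m[15] = max(1×162, 2×108, 3×81, …, 13×2, 14×1) = 243
One optimal split: 3 + 3 + 3 + 3 + 3; product 3×3×3×3×3 = 243.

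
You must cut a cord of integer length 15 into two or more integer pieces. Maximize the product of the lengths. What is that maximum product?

Define P[k] = max over 1≤i<k of i · max(k−i, P[k−i]); the inner max lets the remainder stay uncut if that's better.
P[2] = 1·max(1,0) = 1·1 = 1
P[3] = 1·max(2,1) = 1·2 = 2
P[4] = 2·max(2,1) = 2·2 = 4
P[5] = 2·max(3,2) = 2·3 = 6
P[6] = 3·max(3,2) = 3·3 = 9
P[7] = 2·max(5,6) = 2·6 = 12
P[8] = 2·max(6,9) = 2·9 = 18
P[9] = 3·max(6,9) = 3·9 = 27
P[10] = 2·max(8,18) = 2·18 = 36
P[11] = 2·max(9,27) = 2·27 = 54
P[12] = 3·max(9,27) = 3·27 = 81
P[13] = 2·max(11,54) = 2·54 = 108
P[14] = 2·max(12,81) = 2·81 = 162
P[15] = 3·max(12,81) = 3·81 = 243
One optimal split: 3 + 3 + 3 + 3 + 3; product 3·3·3·3·3 = 243.

243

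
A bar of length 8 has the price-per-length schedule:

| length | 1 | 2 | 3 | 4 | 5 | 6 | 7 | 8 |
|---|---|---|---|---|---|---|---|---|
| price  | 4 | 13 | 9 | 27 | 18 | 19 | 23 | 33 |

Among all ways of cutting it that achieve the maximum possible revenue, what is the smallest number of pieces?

2

Let r[k] be the best obtainable value from length k. For each k, try every first piece i and keep the best of price[i] + r[k−i].
r[1] = 4
r[2] = max(4+4, 13+0) = 13
r[3] = max(4+13, 13+4, 9+0) = 17
r[4] = max(4+17, 13+13, 9+4, 27+0) = 27
r[5] = max(4+27, 13+17, 9+13, 27+4, 18+0) = 31
r[6] = max(4+31, 13+27, 9+17, 27+13, 18+4, 19+0) = 40
r[7] = max(4+40, 13+31, 9+27, …, 19+4, 23+0) = 44
r[8] = max(4+44, 13+40, 9+31, …, 23+4, 33+0) = 54
Maximum revenue is $54.
Now minimize piece count subject to staying optimal: for each k, pieces[k] = 1 + min over i with p[i]+r[k−i]=r[k] of pieces[k−i].
pieces[5] = 2
pieces[6] = 2
pieces[7] = 3
pieces[8] = 2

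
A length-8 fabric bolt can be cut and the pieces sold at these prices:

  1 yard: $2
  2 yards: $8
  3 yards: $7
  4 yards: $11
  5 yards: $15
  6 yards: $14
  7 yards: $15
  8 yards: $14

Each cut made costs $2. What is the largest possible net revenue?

Consider every possible first cut. net[k] is the best of p[i]+net[k−i] over all sellable i≤k, charging 2 whenever i<k.
net[1] = 2
net[2] = max(2+2-2, 8+0) = 8
net[3] = max(2+8-2, 8+2-2, 7+0) = 8
net[4] = max(2+8-2, 8+8-2, 7+2-2, 11+0) = 14
net[5] = max(2+14-2, 8+8-2, 7+8-2, 11+2-2, 15+0) = 15
net[6] = max(2+15-2, 8+14-2, 7+8-2, 11+8-2, 15+2-2, 14+0) = 20
net[7] = max(2+20-2, 8+15-2, 7+14-2, …, 14+2-2, 15+0) = 21
net[8] = max(2+21-2, 8+20-2, 7+15-2, …, 15+2-2, 14+0) = 26
One optimal plan: pieces 2 + 2 + 2 + 2 (3 cuts) → $32 − $6 = $26.

26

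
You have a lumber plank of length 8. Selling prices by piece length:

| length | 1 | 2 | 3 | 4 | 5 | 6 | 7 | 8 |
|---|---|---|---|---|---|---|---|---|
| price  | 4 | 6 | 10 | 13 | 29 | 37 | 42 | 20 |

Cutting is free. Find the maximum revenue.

Let best[k] be the best obtainable value from length k. For each k, try every first piece i and keep the best of price[i] + best[k−i].
best[1] = 4
best[2] = 8  (first piece 1, then best[1]=4)
best[3] = 12  (first piece 1, then best[2]=8)
best[4] = 16  (first piece 1, then best[3]=12)
best[5] = 29
best[6] = 37
best[7] = 42
best[8] = 46  (first piece 1, then best[7]=42)
One optimal cutting: 7 + 1 → $42 + $4 = $46.

46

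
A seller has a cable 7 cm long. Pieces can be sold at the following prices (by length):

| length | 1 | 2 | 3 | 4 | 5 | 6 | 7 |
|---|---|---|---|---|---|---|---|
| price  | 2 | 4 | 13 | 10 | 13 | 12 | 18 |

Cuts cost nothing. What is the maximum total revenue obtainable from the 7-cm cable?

28

Build v[k] bottom-up: v[k] = max over allowed piece i of (p[i] + v[k−i]).
v[1] = 2
v[2] = 4  (first piece 1, then v[1]=2)
v[3] = 13
v[4] = 15  (first piece 1, then v[3]=13)
v[5] = 17  (first piece 1, then v[4]=15)
v[6] = 26  (first piece 3, then v[3]=13)
v[7] = 28  (first piece 1, then v[6]=26)
One optimal cutting: 3 + 3 + 1 → €13 + €13 + €2 = €28.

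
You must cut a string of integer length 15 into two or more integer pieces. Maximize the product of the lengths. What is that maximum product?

243

Define g[k] = max over 1≤i<k of i · max(k−i, g[k−i]); the inner max lets the remainder stay uncut if that's better.
g[2] = 1·max(1,0) = 1·1 = 1
g[3] = 1·max(2,1) = 1·2 = 2
g[4] = 2·max(2,1) = 2·2 = 4
g[5] = 2·max(3,2) = 2·3 = 6
g[6] = 3·max(3,2) = 3·3 = 9
g[7] = 2·max(5,6) = 2·6 = 12
g[8] = 2·max(6,9) = 2·9 = 18
g[9] = 3·max(6,9) = 3·9 = 27
g[10] = 2·max(8,18) = 2·18 = 36
g[11] = 2·max(9,27) = 2·27 = 54
g[12] = 3·max(9,27) = 3·27 = 81
g[13] = 2·max(11,54) = 2·54 = 108
g[14] = 2·max(12,81) = 2·81 = 162
g[15] = 3·max(12,81) = 3·81 = 243
One optimal split: 3 + 3 + 3 + 3 + 3; product 3·3·3·3·3 = 243.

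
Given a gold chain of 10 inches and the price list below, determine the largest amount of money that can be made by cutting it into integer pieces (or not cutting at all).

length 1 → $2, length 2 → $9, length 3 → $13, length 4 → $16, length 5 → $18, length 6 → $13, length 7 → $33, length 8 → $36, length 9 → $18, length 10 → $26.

46

Consider every possible first cut. v[k] is the best of p[i]+v[k−i] over all sellable i≤k.
v[1] = 2
v[2] = max(2+2, 9+0) = 9
v[3] = max(2+9, 9+2, 13+0) = 13
v[4] = max(2+13, 9+9, 13+2, 16+0) = 18
v[5] = max(2+18, 9+13, 13+9, 16+2, 18+0) = 22
v[6] = max(2+22, 9+18, 13+13, 16+9, 18+2, 13+0) = 27
v[7] = max(2+27, 9+22, 13+18, …, 13+2, 33+0) = 33
v[8] = max(2+33, 9+27, 13+22, …, 33+2, 36+0) = 36
v[9] = max(2+36, 9+33, 13+27, …, 36+2, 18+0) = 42
v[10] = max(2+42, 9+36, 13+33, …, 18+2, 26+0) = 46
One optimal cutting: 7 + 3 → $33 + $13 = $46.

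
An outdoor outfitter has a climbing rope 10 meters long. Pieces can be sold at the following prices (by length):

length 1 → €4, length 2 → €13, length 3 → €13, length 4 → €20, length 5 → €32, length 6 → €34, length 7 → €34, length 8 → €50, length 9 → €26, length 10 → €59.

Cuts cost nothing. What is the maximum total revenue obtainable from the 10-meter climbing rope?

65

Let r[k] be the best obtainable value from length k. For each k, try every first piece i and keep the best of price[i] + r[k−i].
r[1] = 4
r[2] = 13
r[3] = 17  (first piece 1, then r[2]=13)
r[4] = 26  (first piece 2, then r[2]=13)
r[5] = 32
r[6] = 39  (first piece 2, then r[4]=26)
r[7] = 45  (first piece 2, then r[5]=32)
r[8] = 52  (first piece 2, then r[6]=39)
r[9] = 58  (first piece 2, then r[7]=45)
r[10] = 65  (first piece 2, then r[8]=52)
One optimal cutting: 2 + 2 + 2 + 2 + 2 → €13 + €13 + €13 + €13 + €13 = €65.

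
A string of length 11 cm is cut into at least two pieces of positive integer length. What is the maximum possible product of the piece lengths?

Define P[k] = max over 1≤i<k of i · max(k−i, P[k−i]); the inner max lets the remainder stay uncut if that's better.
P[2] = 1×max(1,0) = 1×1 = 1
P[3] = 1×max(2,1) = 1×2 = 2
P[4] = 2×max(2,1) = 2×2 = 4
P[5] = 2×max(3,2) = 2×3 = 6
P[6] = 3×max(3,2) = 3×3 = 9
P[7] = 2×max(5,6) = 2×6 = 12
P[8] = 2×max(6,9) = 2×9 = 18
P[9] = 3×max(6,9) = 3×9 = 27
P[10] = 2×max(8,18) = 2×18 = 36
P[11] = 2×max(9,27) = 2×27 = 54
One optimal split: 3 + 3 + 3 + 2; product 3×3×3×2 = 54.

54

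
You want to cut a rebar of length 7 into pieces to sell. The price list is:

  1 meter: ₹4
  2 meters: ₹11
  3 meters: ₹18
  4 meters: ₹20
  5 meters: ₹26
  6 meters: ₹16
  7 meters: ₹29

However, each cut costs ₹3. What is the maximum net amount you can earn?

35

Let r[k] be the best obtainable value from length k. For each k, try every first piece i and keep the best of price[i] + r[k−i] minus the 3 cut fee when i<k.
r[1] = 4
r[2] = 11
r[3] = 18
r[4] = 20
r[5] = 26  (first piece 2, then r[3]=18)
r[6] = 33  (first piece 3, then r[3]=18)
r[7] = 35  (first piece 3, then r[4]=20)
One optimal plan: pieces 4 + 3 (1 cut) → ₹38 − ₹3 = ₹35.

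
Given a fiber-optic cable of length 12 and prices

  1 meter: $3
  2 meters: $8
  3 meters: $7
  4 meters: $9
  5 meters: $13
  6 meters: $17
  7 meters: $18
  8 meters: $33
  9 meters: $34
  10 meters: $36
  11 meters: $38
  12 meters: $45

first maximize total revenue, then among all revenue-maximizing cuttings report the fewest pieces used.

3

Consider every possible first cut. r[k] is the best of p[i]+r[k−i] over all sellable i≤k.
r[1] = 3
r[2] = max(3+3, 8+0) = 8
r[3] = max(3+8, 8+3, 7+0) = 11
r[4] = max(3+11, 8+8, 7+3, 9+0) = 16
r[5] = max(3+16, 8+11, 7+8, 9+3, 13+0) = 19
r[6] = max(3+19, 8+16, 7+11, 9+8, 13+3, 17+0) = 24
r[7] = max(3+24, 8+19, 7+16, …, 17+3, 18+0) = 27
r[8] = max(3+27, 8+24, 7+19, …, 18+3, 33+0) = 33
r[9] = max(3+33, 8+27, 7+24, …, 33+3, 34+0) = 36
r[10] = max(3+36, 8+33, 7+27, …, 34+3, 36+0) = 41
r[11] = max(3+41, 8+36, 7+33, …, 36+3, 38+0) = 44
r[12] = max(3+44, 8+41, 7+36, …, 38+3, 45+0) = 49
Maximum revenue is $49.
Now minimize piece count subject to staying optimal: for each k, pieces[k] = 1 + min over i with p[i]+r[k−i]=r[k] of pieces[k−i].
pieces[9] = 2
pieces[10] = 2
pieces[11] = 3
pieces[12] = 3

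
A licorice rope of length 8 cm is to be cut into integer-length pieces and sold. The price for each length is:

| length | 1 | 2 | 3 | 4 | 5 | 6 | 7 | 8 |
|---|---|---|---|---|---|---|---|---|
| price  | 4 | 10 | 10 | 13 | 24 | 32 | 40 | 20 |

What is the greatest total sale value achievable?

44

Let r[k] be the best obtainable value from length k. For each k, try every first piece i and keep the best of price[i] + r[k−i].
r[1] = 4
r[2] = max(4+4, 10+0) = 10
r[3] = max(4+10, 10+4, 10+0) = 14
r[4] = max(4+14, 10+10, 10+4, 13+0) = 20
r[5] = max(4+20, 10+14, 10+10, 13+4, 24+0) = 24
r[6] = max(4+24, 10+20, 10+14, 13+10, 24+4, 32+0) = 32
r[7] = max(4+32, 10+24, 10+20, …, 32+4, 40+0) = 40
r[8] = max(4+40, 10+32, 10+24, …, 40+4, 20+0) = 44
One optimal cutting: 7 + 1 → ¢40 + ¢4 = ¢44.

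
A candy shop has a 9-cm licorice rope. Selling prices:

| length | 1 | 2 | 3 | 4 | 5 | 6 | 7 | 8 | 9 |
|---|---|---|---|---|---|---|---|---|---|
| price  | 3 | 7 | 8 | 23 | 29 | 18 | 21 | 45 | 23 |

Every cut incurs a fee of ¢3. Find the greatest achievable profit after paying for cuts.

Consider every possible first cut. r[k] is the best of p[i]+r[k−i] over all sellable i≤k, charging 3 whenever i<k.
r[1] = 3
r[2] = max(3+3-3, 7+0) = 7
r[3] = max(3+7-3, 7+3-3, 8+0) = 8
r[4] = max(3+8-3, 7+7-3, 8+3-3, 23+0) = 23
r[5] = max(3+23-3, 7+8-3, 8+7-3, 23+3-3, 29+0) = 29
r[6] = max(3+29-3, 7+23-3, 8+8-3, 23+7-3, 29+3-3, 18+0) = 29
r[7] = max(3+29-3, 7+29-3, 8+23-3, …, 18+3-3, 21+0) = 33
r[8] = max(3+33-3, 7+29-3, 8+29-3, …, 21+3-3, 45+0) = 45
r[9] = max(3+45-3, 7+33-3, 8+29-3, …, 45+3-3, 23+0) = 49
One optimal plan: pieces 5 + 4 (1 cut) → ¢52 − ¢3 = ¢49.

49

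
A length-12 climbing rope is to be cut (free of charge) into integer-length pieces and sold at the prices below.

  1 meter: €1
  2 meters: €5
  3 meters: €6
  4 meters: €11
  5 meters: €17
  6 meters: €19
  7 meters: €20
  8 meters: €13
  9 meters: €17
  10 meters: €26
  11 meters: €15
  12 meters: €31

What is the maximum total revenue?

Let v[k] be the best obtainable value from length k. For each k, try every first piece i and keep the best of price[i] + v[k−i].
v[1] = 1
v[2] = max(1+1, 5+0) = 5
v[3] = max(1+5, 5+1, 6+0) = 6
v[4] = max(1+6, 5+5, 6+1, 11+0) = 11
v[5] = max(1+11, 5+6, 6+5, 11+1, 17+0) = 17
v[6] = max(1+17, 5+11, 6+6, 11+5, 17+1, 19+0) = 19
v[7] = max(1+19, 5+17, 6+11, …, 19+1, 20+0) = 22
v[8] = max(1+22, 5+19, 6+17, …, 20+1, 13+0) = 24
v[9] = max(1+24, 5+22, 6+19, …, 13+1, 17+0) = 28
v[10] = max(1+28, 5+24, 6+22, …, 17+1, 26+0) = 34
v[11] = max(1+34, 5+28, 6+24, …, 26+1, 15+0) = 36
v[12] = max(1+36, 5+34, 6+28, …, 15+1, 31+0) = 39
One optimal cutting: 5 + 5 + 2 → €17 + €17 + €5 = €39.

39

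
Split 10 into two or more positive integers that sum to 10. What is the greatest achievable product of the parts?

36

Define prod[k] = max over 1≤i<k of i · max(k−i, prod[k−i]); the inner max lets the remainder stay uncut if that's better.
prod[2] = 1×max(1,0) = 1×1 = 1
prod[3] = max(1×2, 2×1) = 2
prod[4] = max(1×3, 2×2, 3×1) = 4
prod[5] = max(1×4, 2×3, 3×2, 4×1) = 6
prod[6] = max(1×6, 2×4, 3×3, 4×2, 5×1) = 9
prod[7] = max(1×9, 2×6, 3×4, 4×3, 5×2, 6×1) = 12
prod[8] = max(1×12, 2×9, 3×6, …, 6×2, 7×1) = 18
prod[9] = max(1×18, 2×12, 3×9, …, 7×2, 8×1) = 27
prod[10] = max(1×27, 2×18, 3×12, …, 8×2, 9×1) = 36
One optimal split: 3 + 3 + 2 + 2; product 3×3×2×2 = 36.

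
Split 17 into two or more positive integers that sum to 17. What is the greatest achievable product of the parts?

486

Fill m[k] for k=2..17: at each k try every first piece i and multiply by the better of (k−i) uncut or m[k−i].
m[2] = 1·max(1,0) = 1·1 = 1
m[3] = max(1·2, 2·1) = 2
m[4] = max(1·3, 2·2, 3·1) = 4
m[5] = max(1·4, 2·3, 3·2, 4·1) = 6
m[6] = max(1·6, 2·4, 3·3, 4·2, 5·1) = 9
m[7] = max(1·9, 2·6, 3·4, 4·3, 5·2, 6·1) = 12
m[8] = max(1·12, 2·9, 3·6, …, 6·2, 7·1) = 18
m[9] = max(1·18, 2·12, 3·9, …, 7·2, 8·1) = 27
m[10] = max(1·27, 2·18, 3·12, …, 8·2, 9·1) = 36
m[11] = max(1·36, 2·27, 3·18, …, 9·2, 10·1) = 54
m[12] = max(1·54, 2·36, 3·27, …, 10·2, 11·1) = 81
m[13] = max(1·81, 2·54, 3·36, …, 11·2, 12·1) = 108
m[14] = max(1·108, 2·81, 3·54, …, 12·2, 13·1) = 162
m[15] = max(1·162, 2·108, 3·81, …, 13·2, 14·1) = 243
m[16] = max(1·243, 2·162, 3·108, …, 14·2, 15·1) = 324
m[17] = max(1·324, 2·243, 3·162, …, 15·2, 16·1) = 486
One optimal split: 3 + 3 + 3 + 3 + 3 + 2; product 3·3·3·3·3·2 = 486.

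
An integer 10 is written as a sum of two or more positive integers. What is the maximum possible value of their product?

Let g[k] be the best product for length k (with at least one cut). For each first piece i, the rest contributes max(k−i, g[k−i]).
g[2] = 1×max(1,0) = 1×1 = 1
g[3] = 1×max(2,1) = 1×2 = 2
g[4] = 2×max(2,1) = 2×2 = 4
g[5] = 2×max(3,2) = 2×3 = 6
g[6] = 3×max(3,2) = 3×3 = 9
g[7] = 2×max(5,6) = 2×6 = 12
g[8] = 2×max(6,9) = 2×9 = 18
g[9] = 3×max(6,9) = 3×9 = 27
g[10] = 2×max(8,18) = 2×18 = 36
One optimal split: 3 + 3 + 2 + 2; product 3×3×2×2 = 36.

36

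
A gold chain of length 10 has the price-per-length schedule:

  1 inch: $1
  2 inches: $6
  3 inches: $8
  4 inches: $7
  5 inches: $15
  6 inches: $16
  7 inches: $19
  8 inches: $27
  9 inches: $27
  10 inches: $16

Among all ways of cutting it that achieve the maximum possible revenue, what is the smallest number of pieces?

2

Let r[k] be the best obtainable value from length k. For each k, try every first piece i and keep the best of price[i] + r[k−i].
r[1] = 1
r[2] = max(1+1, 6+0) = 6
r[3] = max(1+6, 6+1, 8+0) = 8
r[4] = max(1+8, 6+6, 8+1, 7+0) = 12
r[5] = max(1+12, 6+8, 8+6, 7+1, 15+0) = 15
r[6] = max(1+15, 6+12, 8+8, 7+6, 15+1, 16+0) = 18
r[7] = max(1+18, 6+15, 8+12, …, 16+1, 19+0) = 21
r[8] = max(1+21, 6+18, 8+15, …, 19+1, 27+0) = 27
r[9] = max(1+27, 6+21, 8+18, …, 27+1, 27+0) = 28
r[10] = max(1+28, 6+27, 8+21, …, 27+1, 16+0) = 33
Maximum revenue is $33.
Now minimize piece count subject to staying optimal: for each k, pieces[k] = 1 + min over i with p[i]+r[k−i]=r[k] of pieces[k−i].
pieces[7] = 2
pieces[8] = 1
pieces[9] = 2
pieces[10] = 2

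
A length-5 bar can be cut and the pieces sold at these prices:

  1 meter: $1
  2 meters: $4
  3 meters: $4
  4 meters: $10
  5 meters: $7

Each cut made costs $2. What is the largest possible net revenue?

Consider every possible first cut. net[k] is the best of p[i]+net[k−i] over all sellable i≤k, charging 2 whenever i<k.
net[1] = 1
net[2] = max(1+1-2, 4+0) = 4
net[3] = max(1+4-2, 4+1-2, 4+0) = 4
net[4] = max(1+4-2, 4+4-2, 4+1-2, 10+0) = 10
net[5] = max(1+10-2, 4+4-2, 4+4-2, 10+1-2, 7+0) = 9
One optimal plan: pieces 4 + 1 (1 cut) → $11 − $2 = $9.

9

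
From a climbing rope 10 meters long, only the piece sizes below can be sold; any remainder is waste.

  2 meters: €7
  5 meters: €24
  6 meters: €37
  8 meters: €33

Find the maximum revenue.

51

Build best[k] bottom-up: best[k] = max over allowed piece i of (p[i] + best[k−i]).
best[1] = 0
best[2] = 7
best[3] = 7
best[4] = 14  (first piece 2, then best[2]=7)
best[5] = max(7+7, 24+0) = 24
best[6] = max(7+14, 24+0, 37+0) = 37
best[7] = max(7+24, 24+7, 37+0) = 37
best[8] = max(7+37, 24+7, 37+7, 33+0) = 44
best[9] = max(7+37, 24+14, 37+7, 33+0) = 44
best[10] = max(7+44, 24+24, 37+14, 33+7) = 51
One optimal cutting: 6 + 2 + 2 → €51.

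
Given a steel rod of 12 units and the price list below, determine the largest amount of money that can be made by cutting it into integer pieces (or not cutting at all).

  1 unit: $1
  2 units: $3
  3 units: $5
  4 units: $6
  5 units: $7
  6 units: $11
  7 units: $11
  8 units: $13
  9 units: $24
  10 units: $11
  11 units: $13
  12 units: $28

Consider every possible first cut. best[k] is the best of p[i]+best[k−i] over all sellable i≤k.
best[1] = 1
best[2] = 3
best[3] = 5
best[4] = 6  (first piece 1, then best[3]=5)
best[5] = 8  (first piece 2, then best[3]=5)
best[6] = 11
best[7] = 12  (first piece 1, then best[6]=11)
best[8] = 14  (first piece 2, then best[6]=11)
best[9] = 24
best[10] = 25  (first piece 1, then best[9]=24)
best[11] = 27  (first piece 2, then best[9]=24)
best[12] = 29  (first piece 3, then best[9]=24)
One optimal cutting: 9 + 3 → $24 + $5 = $29.

29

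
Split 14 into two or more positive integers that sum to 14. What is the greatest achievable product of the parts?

Fill m[k] for k=2..14: at each k try every first piece i and multiply by the better of (k−i) uncut or m[k−i].
m[2] = 1*max(1,0) = 1*1 = 1
m[3] = 1*max(2,1) = 1*2 = 2
m[4] = 2*max(2,1) = 2*2 = 4
m[5] = 2*max(3,2) = 2*3 = 6
m[6] = 3*max(3,2) = 3*3 = 9
m[7] = 2*max(5,6) = 2*6 = 12
m[8] = 2*max(6,9) = 2*9 = 18
m[9] = 3*max(6,9) = 3*9 = 27
m[10] = 2*max(8,18) = 2*18 = 36
m[11] = 2*max(9,27) = 2*27 = 54
m[12] = 3*max(9,27) = 3*27 = 81
m[13] = 2*max(11,54) = 2*54 = 108
m[14] = 2*max(12,81) = 2*81 = 162
One optimal split: 3 + 3 + 3 + 3 + 2; product 3*3*3*3*2 = 162.

162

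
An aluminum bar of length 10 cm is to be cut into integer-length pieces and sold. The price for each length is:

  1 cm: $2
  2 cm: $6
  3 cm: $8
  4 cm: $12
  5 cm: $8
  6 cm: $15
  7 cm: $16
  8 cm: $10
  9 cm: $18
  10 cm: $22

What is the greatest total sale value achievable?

30

Let best[k] be the best obtainable value from length k. For each k, try every first piece i and keep the best of price[i] + best[k−i].
best[1] = 2
best[2] = max(2+2, 6+0) = 6
best[3] = max(2+6, 6+2, 8+0) = 8
best[4] = max(2+8, 6+6, 8+2, 12+0) = 12
best[5] = max(2+12, 6+8, 8+6, 12+2, 8+0) = 14
best[6] = max(2+14, 6+12, 8+8, 12+6, 8+2, 15+0) = 18
best[7] = max(2+18, 6+14, 8+12, …, 15+2, 16+0) = 20
best[8] = max(2+20, 6+18, 8+14, …, 16+2, 10+0) = 24
best[9] = max(2+24, 6+20, 8+18, …, 10+2, 18+0) = 26
best[10] = max(2+26, 6+24, 8+20, …, 18+2, 22+0) = 30
One optimal cutting: 2 + 2 + 2 + 2 + 2 → $6 + $6 + $6 + $6 + $6 = $30.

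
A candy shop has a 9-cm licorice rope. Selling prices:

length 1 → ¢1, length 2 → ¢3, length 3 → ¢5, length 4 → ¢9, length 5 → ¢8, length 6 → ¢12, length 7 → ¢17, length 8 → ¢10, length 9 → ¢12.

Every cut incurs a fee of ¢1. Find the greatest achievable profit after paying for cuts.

Build net[k] bottom-up: net[k] = max over allowed piece i of (p[i] + net[k−i]) − 1 per cut.
net[1] = 1
net[2] = 3
net[3] = 5
net[4] = 9
net[5] = 9  (first piece 1, then net[4]=9)
net[6] = 12
net[7] = 17
net[8] = 17  (first piece 1, then net[7]=17)
net[9] = 19  (first piece 2, then net[7]=17)
One optimal plan: pieces 7 + 2 (1 cut) → ¢20 − ¢1 = ¢19.

19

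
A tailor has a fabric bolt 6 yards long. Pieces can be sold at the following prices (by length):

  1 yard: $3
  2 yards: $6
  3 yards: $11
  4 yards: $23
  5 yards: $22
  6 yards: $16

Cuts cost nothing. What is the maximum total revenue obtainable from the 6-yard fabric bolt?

29

Consider every possible first cut. R[k] is the best of p[i]+R[k−i] over all sellable i≤k.
R[1] = 3
R[2] = 6  (first piece 1, then R[1]=3)
R[3] = 11
R[4] = 23
R[5] = 26  (first piece 1, then R[4]=23)
R[6] = 29  (first piece 1, then R[5]=26)
One optimal cutting: 4 + 1 + 1 → $23 + $3 + $3 = $29.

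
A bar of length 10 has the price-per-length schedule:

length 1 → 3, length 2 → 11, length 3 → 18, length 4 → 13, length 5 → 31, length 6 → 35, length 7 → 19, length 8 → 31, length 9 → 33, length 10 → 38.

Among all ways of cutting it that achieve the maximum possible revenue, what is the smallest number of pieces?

2

Let r[k] be the best obtainable value from length k. For each k, try every first piece i and keep the best of price[i] + r[k−i].
r[1] = 3
r[2] = 11
r[3] = 18
r[4] = 22  (first piece 2, then r[2]=11)
r[5] = 31
r[6] = 36  (first piece 3, then r[3]=18)
r[7] = 42  (first piece 2, then r[5]=31)
r[8] = 49  (first piece 3, then r[5]=31)
r[9] = 54  (first piece 3, then r[6]=36)
r[10] = 62  (first piece 5, then r[5]=31)
Maximum revenue is 62.
Now minimize piece count subject to staying optimal: for each k, pieces[k] = 1 + min over i with p[i]+r[k−i]=r[k] of pieces[k−i].
pieces[7] = 2
pieces[8] = 2
pieces[9] = 3
pieces[10] = 2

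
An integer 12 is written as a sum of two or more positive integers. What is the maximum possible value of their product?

Let m[k] be the best product for length k (with at least one cut). For each first piece i, the rest contributes max(k−i, m[k−i]).
m[2] = 1×max(1,0) = 1×1 = 1
m[3] = 1×max(2,1) = 1×2 = 2
m[4] = 2×max(2,1) = 2×2 = 4
m[5] = 2×max(3,2) = 2×3 = 6
m[6] = 3×max(3,2) = 3×3 = 9
m[7] = 2×max(5,6) = 2×6 = 12
m[8] = 2×max(6,9) = 2×9 = 18
m[9] = 3×max(6,9) = 3×9 = 27
m[10] = 2×max(8,18) = 2×18 = 36
m[11] = 2×max(9,27) = 2×27 = 54
m[12] = 3×max(9,27) = 3×27 = 81
One optimal split: 3 + 3 + 3 + 3; product 3×3×3×3 = 81.

81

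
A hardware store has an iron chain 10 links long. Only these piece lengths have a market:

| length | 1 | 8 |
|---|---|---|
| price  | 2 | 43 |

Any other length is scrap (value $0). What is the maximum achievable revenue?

Consider every possible first cut. f[k] is the best of p[i]+f[k−i] over all sellable i≤k.
f[1] = 2
f[2] = 4  (first piece 1, then f[1]=2)
f[3] = 6  (first piece 1, then f[2]=4)
f[4] = 8  (first piece 1, then f[3]=6)
f[5] = 10  (first piece 1, then f[4]=8)
f[6] = 12  (first piece 1, then f[5]=10)
f[7] = 14  (first piece 1, then f[6]=12)
f[8] = 43
f[9] = 45  (first piece 1, then f[8]=43)
f[10] = 47  (first piece 1, then f[9]=45)
One optimal cutting: 8 + 1 + 1 → $47.

47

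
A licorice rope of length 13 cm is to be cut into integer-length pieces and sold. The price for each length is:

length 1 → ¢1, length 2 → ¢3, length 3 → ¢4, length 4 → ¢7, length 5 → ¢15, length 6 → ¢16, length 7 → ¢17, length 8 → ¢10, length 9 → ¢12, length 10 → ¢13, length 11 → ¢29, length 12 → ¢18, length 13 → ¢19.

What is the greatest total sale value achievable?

34

Consider every possible first cut. best[k] is the best of p[i]+best[k−i] over all sellable i≤k.
best[1] = 1
best[2] = 3
best[3] = 4  (first piece 1, then best[2]=3)
best[4] = 7
best[5] = 15
best[6] = 16  (first piece 1, then best[5]=15)
best[7] = 18  (first piece 2, then best[5]=15)
best[8] = 19  (first piece 1, then best[7]=18)
best[9] = 22  (first piece 4, then best[5]=15)
best[10] = 30  (first piece 5, then best[5]=15)
best[11] = 31  (first piece 1, then best[10]=30)
best[12] = 33  (first piece 2, then best[10]=30)
best[13] = 34  (first piece 1, then best[12]=33)
One optimal cutting: 5 + 5 + 2 + 1 → ¢15 + ¢15 + ¢3 + ¢1 = ¢34.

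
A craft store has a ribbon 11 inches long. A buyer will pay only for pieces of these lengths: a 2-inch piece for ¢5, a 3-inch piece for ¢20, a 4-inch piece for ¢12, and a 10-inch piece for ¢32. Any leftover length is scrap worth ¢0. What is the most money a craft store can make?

65

Build r[k] bottom-up: r[k] = max over allowed piece i of (p[i] + r[k−i]).
r[1] = 0
r[2] = 5
r[3] = 20
r[4] = 20
r[5] = 25  (first piece 2, then r[3]=20)
r[6] = 40  (first piece 3, then r[3]=20)
r[7] = 40
r[8] = 45  (first piece 2, then r[6]=40)
r[9] = 60  (first piece 3, then r[6]=40)
r[10] = 60
r[11] = 65  (first piece 2, then r[9]=60)
One optimal cutting: 3 + 3 + 3 + 2 → ¢65.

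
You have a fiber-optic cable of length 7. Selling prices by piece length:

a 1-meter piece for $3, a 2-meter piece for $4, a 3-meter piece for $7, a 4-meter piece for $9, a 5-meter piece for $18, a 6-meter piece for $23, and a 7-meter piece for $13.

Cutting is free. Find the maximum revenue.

26

Consider every possible first cut. R[k] is the best of p[i]+R[k−i] over all sellable i≤k.
R[1] = 3
R[2] = max(3+3, 4+0) = 6
R[3] = max(3+6, 4+3, 7+0) = 9
R[4] = max(3+9, 4+6, 7+3, 9+0) = 12
R[5] = max(3+12, 4+9, 7+6, 9+3, 18+0) = 18
R[6] = max(3+18, 4+12, 7+9, 9+6, 18+3, 23+0) = 23
R[7] = max(3+23, 4+18, 7+12, …, 23+3, 13+0) = 26
One optimal cutting: 6 + 1 → $23 + $3 = $26.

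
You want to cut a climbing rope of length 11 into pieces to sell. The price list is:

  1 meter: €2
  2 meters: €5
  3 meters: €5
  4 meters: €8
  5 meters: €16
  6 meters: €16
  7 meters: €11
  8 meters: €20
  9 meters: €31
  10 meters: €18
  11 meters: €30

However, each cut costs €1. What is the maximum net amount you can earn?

35

Build r[k] bottom-up: r[k] = max over allowed piece i of (p[i] + r[k−i]) − 1 per cut.
r[1] = 2
r[2] = 5
r[3] = 6  (first piece 1, then r[2]=5)
r[4] = 9  (first piece 2, then r[2]=5)
r[5] = 16
r[6] = 17  (first piece 1, then r[5]=16)
r[7] = 20  (first piece 2, then r[5]=16)
r[8] = 21  (first piece 1, then r[7]=20)
r[9] = 31
r[10] = 32  (first piece 1, then r[9]=31)
r[11] = 35  (first piece 2, then r[9]=31)
One optimal plan: pieces 9 + 2 (1 cut) → €36 − €1 = €35.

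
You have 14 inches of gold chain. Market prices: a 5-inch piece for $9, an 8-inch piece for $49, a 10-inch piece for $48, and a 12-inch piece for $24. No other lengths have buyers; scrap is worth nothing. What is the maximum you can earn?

58

Build f[k] bottom-up: f[k] = max over allowed piece i of (p[i] + f[k−i]).
f[1] = 0
f[2] = 0
f[3] = 0
f[4] = 0
f[5] = 9
f[6] = 9
f[7] = 9
f[8] = max(9+0, 49+0) = 49
f[9] = max(9+0, 49+0) = 49
f[10] = max(9+9, 49+0, 48+0) = 49
f[11] = max(9+9, 49+0, 48+0) = 49
f[12] = max(9+9, 49+0, 48+0, 24+0) = 49
f[13] = max(9+49, 49+9, 48+0, 24+0) = 58
f[14] = max(9+49, 49+9, 48+0, 24+0) = 58
One optimal cutting: pieces 8 + 5 with 1 inch of scrap → $58.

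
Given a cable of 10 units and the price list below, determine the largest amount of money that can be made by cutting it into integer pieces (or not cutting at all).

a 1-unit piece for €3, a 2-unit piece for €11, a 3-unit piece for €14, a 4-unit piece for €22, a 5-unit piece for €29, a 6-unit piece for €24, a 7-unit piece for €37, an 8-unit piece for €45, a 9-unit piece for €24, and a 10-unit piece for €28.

58

Let R[k] be the best obtainable value from length k. For each k, try every first piece i and keep the best of price[i] + R[k−i].
R[1] = 3
R[2] = 11
R[3] = 14  (first piece 1, then R[2]=11)
R[4] = 22  (first piece 2, then R[2]=11)
R[5] = 29
R[6] = 33  (first piece 2, then R[4]=22)
R[7] = 40  (first piece 2, then R[5]=29)
R[8] = 45
R[9] = 51  (first piece 2, then R[7]=40)
R[10] = 58  (first piece 5, then R[5]=29)
One optimal cutting: 5 + 5 → €29 + €29 = €58.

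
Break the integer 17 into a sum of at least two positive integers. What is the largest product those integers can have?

Let prod[k] be the best product for length k (with at least one cut). For each first piece i, the rest contributes max(k−i, prod[k−i]).
prod[2] = 1*max(1,0) = 1*1 = 1
prod[3] = max(1*2, 2*1) = 2
prod[4] = max(1*3, 2*2, 3*1) = 4
prod[5] = max(1*4, 2*3, 3*2, 4*1) = 6
prod[6] = max(1*6, 2*4, 3*3, 4*2, 5*1) = 9
prod[7] = max(1*9, 2*6, 3*4, 4*3, 5*2, 6*1) = 12
prod[8] = max(1*12, 2*9, 3*6, …, 6*2, 7*1) = 18
prod[9] = max(1*18, 2*12, 3*9, …, 7*2, 8*1) = 27
prod[10] = max(1*27, 2*18, 3*12, …, 8*2, 9*1) = 36
prod[11] = max(1*36, 2*27, 3*18, …, 9*2, 10*1) = 54
prod[12] = max(1*54, 2*36, 3*27, …, 10*2, 11*1) = 81
prod[13] = max(1*81, 2*54, 3*36, …, 11*2, 12*1) = 108
prod[14] = max(1*108, 2*81, 3*54, …, 12*2, 13*1) = 162
prod[15] = max(1*162, 2*108, 3*81, …, 13*2, 14*1) = 243
prod[16] = max(1*243, 2*162, 3*108, …, 14*2, 15*1) = 324
prod[17] = max(1*324, 2*243, 3*162, …, 15*2, 16*1) = 486
One optimal split: 3 + 3 + 3 + 3 + 3 + 2; product 3*3*3*3*3*2 = 486.

486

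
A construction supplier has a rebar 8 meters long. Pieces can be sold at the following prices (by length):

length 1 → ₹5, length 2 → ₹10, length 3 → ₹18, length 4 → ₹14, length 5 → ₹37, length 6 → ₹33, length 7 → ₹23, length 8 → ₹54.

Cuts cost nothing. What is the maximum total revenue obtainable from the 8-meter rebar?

Let v[k] be the best obtainable value from length k. For each k, try every first piece i and keep the best of price[i] + v[k−i].
v[1] = 5
v[2] = max(5+5, 10+0) = 10
v[3] = max(5+10, 10+5, 18+0) = 18
v[4] = max(5+18, 10+10, 18+5, 14+0) = 23
v[5] = max(5+23, 10+18, 18+10, 14+5, 37+0) = 37
v[6] = max(5+37, 10+23, 18+18, 14+10, 37+5, 33+0) = 42
v[7] = max(5+42, 10+37, 18+23, …, 33+5, 23+0) = 47
v[8] = max(5+47, 10+42, 18+37, …, 23+5, 54+0) = 55
One optimal cutting: 5 + 3 → ₹37 + ₹18 = ₹55.

55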